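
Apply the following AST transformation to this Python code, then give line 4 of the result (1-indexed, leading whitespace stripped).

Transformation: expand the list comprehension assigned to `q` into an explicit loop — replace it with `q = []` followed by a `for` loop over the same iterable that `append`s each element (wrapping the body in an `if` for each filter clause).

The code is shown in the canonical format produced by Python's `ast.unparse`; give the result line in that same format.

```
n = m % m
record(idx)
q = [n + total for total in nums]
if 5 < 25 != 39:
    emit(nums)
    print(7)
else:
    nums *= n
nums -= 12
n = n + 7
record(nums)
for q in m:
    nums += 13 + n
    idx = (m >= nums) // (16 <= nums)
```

for total in nums:

Transformed code:
n = m % m
record(idx)
q = []
for total in nums:
    q.append(n + total)
if 5 < 25 != 39:
    emit(nums)
    print(7)
else:
    nums *= n
nums -= 12
n = n + 7
record(nums)
for q in m:
    nums += 13 + n
    idx = (m >= nums) // (16 <= nums)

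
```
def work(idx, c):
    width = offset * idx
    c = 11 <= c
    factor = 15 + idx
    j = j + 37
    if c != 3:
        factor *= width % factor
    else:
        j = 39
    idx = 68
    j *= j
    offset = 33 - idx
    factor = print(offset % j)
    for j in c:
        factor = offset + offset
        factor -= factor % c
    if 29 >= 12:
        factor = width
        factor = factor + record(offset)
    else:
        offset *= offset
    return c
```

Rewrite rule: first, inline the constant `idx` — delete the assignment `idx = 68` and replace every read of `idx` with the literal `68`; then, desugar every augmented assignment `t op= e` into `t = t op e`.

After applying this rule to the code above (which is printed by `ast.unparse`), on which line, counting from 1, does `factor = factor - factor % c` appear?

Transformed code:
def work(idx, c):
    width = offset * 68
    c = 11 <= c
    factor = 15 + 68
    j = j + 37
    if c != 3:
        factor = factor * (width % factor)
    else:
        j = 39
    j = j * j
    offset = 33 - 68
    factor = print(offset % j)
    for j in c:
        factor = offset + offset
        factor = factor - factor % c
    if 29 >= 12:
        factor = width
        factor = factor + record(offset)
    else:
        offset = offset * offset
    return c

15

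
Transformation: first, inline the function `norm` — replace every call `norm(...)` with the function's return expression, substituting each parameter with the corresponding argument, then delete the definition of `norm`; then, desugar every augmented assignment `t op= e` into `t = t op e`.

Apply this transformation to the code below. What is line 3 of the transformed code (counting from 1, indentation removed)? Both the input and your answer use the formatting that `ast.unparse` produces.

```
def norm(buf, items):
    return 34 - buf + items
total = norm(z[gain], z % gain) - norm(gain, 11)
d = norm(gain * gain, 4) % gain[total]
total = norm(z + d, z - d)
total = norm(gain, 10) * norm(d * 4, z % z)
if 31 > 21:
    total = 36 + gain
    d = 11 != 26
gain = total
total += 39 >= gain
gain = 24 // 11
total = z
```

Transformed code:
total = 34 - z[gain] + z % gain - (34 - gain + 11)
d = (34 - gain * gain + 4) % gain[total]
total = 34 - (z + d) + (z - d)
total = (34 - gain + 10) * (34 - d * 4 + z % z)
if 31 > 21:
    total = 36 + gain
    d = 11 != 26
gain = total
total = total + (39 >= gain)
gain = 24 // 11
total = z

total = 34 - (z + d) + (z - d)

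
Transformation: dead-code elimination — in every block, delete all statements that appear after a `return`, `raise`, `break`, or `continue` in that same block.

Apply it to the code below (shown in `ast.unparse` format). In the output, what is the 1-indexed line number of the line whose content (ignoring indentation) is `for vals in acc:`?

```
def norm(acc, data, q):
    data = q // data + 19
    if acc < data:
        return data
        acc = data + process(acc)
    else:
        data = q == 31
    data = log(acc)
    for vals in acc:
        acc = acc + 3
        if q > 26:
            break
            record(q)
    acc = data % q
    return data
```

8

Transformed code:
def norm(acc, data, q):
    data = q // data + 19
    if acc < data:
        return data
    else:
        data = q == 31
    data = log(acc)
    for vals in acc:
        acc = acc + 3
        if q > 26:
            break
    acc = data % q
    return data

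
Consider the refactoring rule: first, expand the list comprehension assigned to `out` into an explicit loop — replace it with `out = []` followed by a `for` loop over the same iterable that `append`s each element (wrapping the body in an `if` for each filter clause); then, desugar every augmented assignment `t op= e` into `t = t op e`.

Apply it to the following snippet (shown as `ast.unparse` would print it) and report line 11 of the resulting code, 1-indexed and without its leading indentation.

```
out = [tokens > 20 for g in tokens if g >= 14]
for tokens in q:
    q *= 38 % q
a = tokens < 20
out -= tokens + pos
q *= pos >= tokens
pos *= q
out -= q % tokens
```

out = out - q % tokens

Transformed code:
out = []
for g in tokens:
    if g >= 14:
        out.append(tokens > 20)
for tokens in q:
    q = q * (38 % q)
a = tokens < 20
out = out - (tokens + pos)
q = q * (pos >= tokens)
pos = pos * q
out = out - q % tokens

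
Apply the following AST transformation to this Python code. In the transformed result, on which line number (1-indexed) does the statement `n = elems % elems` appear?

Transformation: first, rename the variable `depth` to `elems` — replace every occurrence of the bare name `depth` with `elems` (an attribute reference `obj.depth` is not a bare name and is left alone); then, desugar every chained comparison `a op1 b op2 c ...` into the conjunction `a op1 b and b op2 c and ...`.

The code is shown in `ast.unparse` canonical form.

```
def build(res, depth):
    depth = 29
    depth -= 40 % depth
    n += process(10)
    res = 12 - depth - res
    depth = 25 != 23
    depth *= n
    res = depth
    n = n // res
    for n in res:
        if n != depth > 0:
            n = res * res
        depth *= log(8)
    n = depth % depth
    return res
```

14

Transformed code:
def build(res, elems):
    elems = 29
    elems -= 40 % elems
    n += process(10)
    res = 12 - elems - res
    elems = 25 != 23
    elems *= n
    res = elems
    n = n // res
    for n in res:
        if n != elems and elems > 0:
            n = res * res
        elems *= log(8)
    n = elems % elems
    return res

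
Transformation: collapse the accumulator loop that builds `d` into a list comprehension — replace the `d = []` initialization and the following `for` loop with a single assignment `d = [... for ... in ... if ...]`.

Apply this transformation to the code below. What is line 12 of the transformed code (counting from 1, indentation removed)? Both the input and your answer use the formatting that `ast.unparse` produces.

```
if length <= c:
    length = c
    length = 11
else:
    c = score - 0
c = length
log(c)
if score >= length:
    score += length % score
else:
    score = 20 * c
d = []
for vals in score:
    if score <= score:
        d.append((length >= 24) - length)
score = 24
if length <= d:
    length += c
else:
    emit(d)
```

Transformed code:
if length <= c:
    length = c
    length = 11
else:
    c = score - 0
c = length
log(c)
if score >= length:
    score += length % score
else:
    score = 20 * c
d = [(length >= 24) - length for vals in score if score <= score]
score = 24
if length <= d:
    length += c
else:
    emit(d)

d = [(length >= 24) - length for vals in score if score <= score]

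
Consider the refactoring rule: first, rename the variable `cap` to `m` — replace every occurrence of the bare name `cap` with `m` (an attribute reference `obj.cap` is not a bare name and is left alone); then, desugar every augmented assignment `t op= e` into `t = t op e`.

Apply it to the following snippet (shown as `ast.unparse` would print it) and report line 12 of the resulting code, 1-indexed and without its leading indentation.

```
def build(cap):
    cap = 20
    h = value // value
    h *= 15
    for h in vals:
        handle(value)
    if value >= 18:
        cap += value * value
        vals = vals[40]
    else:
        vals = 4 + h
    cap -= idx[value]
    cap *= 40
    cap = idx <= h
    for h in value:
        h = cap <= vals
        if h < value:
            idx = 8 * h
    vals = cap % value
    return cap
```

m = m - idx[value]

Transformed code:
def build(m):
    m = 20
    h = value // value
    h = h * 15
    for h in vals:
        handle(value)
    if value >= 18:
        m = m + value * value
        vals = vals[40]
    else:
        vals = 4 + h
    m = m - idx[value]
    m = m * 40
    m = idx <= h
    for h in value:
        h = m <= vals
        if h < value:
            idx = 8 * h
    vals = m % value
    return m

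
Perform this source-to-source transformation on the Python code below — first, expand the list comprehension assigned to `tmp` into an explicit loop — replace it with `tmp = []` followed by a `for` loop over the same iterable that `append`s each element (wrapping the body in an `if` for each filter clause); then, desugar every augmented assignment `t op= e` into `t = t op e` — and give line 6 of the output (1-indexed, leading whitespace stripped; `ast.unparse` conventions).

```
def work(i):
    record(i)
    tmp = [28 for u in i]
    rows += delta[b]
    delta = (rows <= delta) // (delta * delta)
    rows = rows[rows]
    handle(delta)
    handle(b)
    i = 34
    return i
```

Transformed code:
def work(i):
    record(i)
    tmp = []
    for u in i:
        tmp.append(28)
    rows = rows + delta[b]
    delta = (rows <= delta) // (delta * delta)
    rows = rows[rows]
    handle(delta)
    handle(b)
    i = 34
    return i

rows = rows + delta[b]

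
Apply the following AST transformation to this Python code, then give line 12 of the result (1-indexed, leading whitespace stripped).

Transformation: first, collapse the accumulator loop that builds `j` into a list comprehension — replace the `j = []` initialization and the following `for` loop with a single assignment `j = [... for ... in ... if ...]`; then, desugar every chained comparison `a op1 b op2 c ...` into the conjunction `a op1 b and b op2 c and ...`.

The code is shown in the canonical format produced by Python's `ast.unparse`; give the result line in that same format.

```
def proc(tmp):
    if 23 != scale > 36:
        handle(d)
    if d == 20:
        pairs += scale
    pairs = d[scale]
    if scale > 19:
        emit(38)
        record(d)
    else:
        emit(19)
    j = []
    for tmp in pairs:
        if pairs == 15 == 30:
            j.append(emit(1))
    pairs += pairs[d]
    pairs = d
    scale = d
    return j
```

j = [emit(1) for tmp in pairs if pairs == 15 and 15 == 30]

Transformed code:
def proc(tmp):
    if 23 != scale and scale > 36:
        handle(d)
    if d == 20:
        pairs += scale
    pairs = d[scale]
    if scale > 19:
        emit(38)
        record(d)
    else:
        emit(19)
    j = [emit(1) for tmp in pairs if pairs == 15 and 15 == 30]
    pairs += pairs[d]
    pairs = d
    scale = d
    return j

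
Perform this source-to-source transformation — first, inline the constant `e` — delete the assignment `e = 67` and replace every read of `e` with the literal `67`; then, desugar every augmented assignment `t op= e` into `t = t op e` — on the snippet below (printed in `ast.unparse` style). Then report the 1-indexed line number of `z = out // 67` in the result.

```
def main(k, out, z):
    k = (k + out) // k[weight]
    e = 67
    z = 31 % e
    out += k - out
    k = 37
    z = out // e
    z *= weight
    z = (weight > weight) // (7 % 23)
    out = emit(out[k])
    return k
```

Transformed code:
def main(k, out, z):
    k = (k + out) // k[weight]
    z = 31 % 67
    out = out + (k - out)
    k = 37
    z = out // 67
    z = z * weight
    z = (weight > weight) // (7 % 23)
    out = emit(out[k])
    return k

6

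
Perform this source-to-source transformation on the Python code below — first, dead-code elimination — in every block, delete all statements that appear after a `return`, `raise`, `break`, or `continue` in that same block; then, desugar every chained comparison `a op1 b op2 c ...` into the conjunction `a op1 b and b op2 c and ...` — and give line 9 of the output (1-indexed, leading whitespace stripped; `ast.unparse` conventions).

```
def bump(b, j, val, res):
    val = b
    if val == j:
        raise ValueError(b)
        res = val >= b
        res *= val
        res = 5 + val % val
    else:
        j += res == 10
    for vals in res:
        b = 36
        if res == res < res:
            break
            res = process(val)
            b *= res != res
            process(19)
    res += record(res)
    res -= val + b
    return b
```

Transformed code:
def bump(b, j, val, res):
    val = b
    if val == j:
        raise ValueError(b)
    else:
        j += res == 10
    for vals in res:
        b = 36
        if res == res and res < res:
            break
    res += record(res)
    res -= val + b
    return b

if res == res and res < res:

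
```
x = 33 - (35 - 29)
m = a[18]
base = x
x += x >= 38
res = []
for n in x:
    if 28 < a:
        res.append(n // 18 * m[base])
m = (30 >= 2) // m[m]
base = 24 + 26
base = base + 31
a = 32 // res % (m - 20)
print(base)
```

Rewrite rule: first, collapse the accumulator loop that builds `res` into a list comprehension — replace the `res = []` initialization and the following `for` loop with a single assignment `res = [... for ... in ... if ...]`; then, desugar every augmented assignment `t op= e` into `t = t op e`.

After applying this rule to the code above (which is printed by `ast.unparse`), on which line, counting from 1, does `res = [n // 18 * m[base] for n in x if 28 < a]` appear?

Transformed code:
x = 33 - (35 - 29)
m = a[18]
base = x
x = x + (x >= 38)
res = [n // 18 * m[base] for n in x if 28 < a]
m = (30 >= 2) // m[m]
base = 24 + 26
base = base + 31
a = 32 // res % (m - 20)
print(base)

5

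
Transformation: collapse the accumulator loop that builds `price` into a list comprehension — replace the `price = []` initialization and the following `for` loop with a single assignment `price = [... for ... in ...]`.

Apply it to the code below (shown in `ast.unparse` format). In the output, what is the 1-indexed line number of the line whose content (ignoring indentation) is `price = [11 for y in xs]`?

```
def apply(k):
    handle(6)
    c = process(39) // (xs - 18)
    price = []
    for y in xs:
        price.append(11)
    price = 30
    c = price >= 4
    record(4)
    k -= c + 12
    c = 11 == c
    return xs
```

4

Transformed code:
def apply(k):
    handle(6)
    c = process(39) // (xs - 18)
    price = [11 for y in xs]
    price = 30
    c = price >= 4
    record(4)
    k -= c + 12
    c = 11 == c
    return xs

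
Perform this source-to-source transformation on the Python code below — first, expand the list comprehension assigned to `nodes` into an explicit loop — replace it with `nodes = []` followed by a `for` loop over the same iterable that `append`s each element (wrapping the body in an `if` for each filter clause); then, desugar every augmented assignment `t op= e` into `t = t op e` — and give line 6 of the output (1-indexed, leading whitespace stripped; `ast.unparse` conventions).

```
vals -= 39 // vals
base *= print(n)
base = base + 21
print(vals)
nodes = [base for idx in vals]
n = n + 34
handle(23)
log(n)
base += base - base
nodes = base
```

Transformed code:
vals = vals - 39 // vals
base = base * print(n)
base = base + 21
print(vals)
nodes = []
for idx in vals:
    nodes.append(base)
n = n + 34
handle(23)
log(n)
base = base + (base - base)
nodes = base

for idx in vals:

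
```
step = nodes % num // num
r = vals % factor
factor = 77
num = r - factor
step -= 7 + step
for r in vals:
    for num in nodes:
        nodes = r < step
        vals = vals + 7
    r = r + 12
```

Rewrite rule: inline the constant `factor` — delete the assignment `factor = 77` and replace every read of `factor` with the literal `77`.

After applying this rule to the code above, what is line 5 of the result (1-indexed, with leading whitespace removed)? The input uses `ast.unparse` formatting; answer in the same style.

Transformed code:
step = nodes % num // num
r = vals % 77
num = r - 77
step -= 7 + step
for r in vals:
    for num in nodes:
        nodes = r < step
        vals = vals + 7
    r = r + 12

for r in vals:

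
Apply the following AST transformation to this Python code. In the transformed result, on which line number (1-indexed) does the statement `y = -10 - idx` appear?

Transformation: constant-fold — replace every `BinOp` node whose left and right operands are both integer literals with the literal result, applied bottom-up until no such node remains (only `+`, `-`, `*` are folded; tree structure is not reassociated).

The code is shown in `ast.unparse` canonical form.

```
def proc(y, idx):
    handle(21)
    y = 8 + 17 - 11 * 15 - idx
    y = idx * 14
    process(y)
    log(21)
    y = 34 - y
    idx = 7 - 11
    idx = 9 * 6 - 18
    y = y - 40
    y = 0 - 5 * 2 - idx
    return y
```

11

Transformed code:
def proc(y, idx):
    handle(21)
    y = -140 - idx
    y = idx * 14
    process(y)
    log(21)
    y = 34 - y
    idx = -4
    idx = 36
    y = y - 40
    y = -10 - idx
    return y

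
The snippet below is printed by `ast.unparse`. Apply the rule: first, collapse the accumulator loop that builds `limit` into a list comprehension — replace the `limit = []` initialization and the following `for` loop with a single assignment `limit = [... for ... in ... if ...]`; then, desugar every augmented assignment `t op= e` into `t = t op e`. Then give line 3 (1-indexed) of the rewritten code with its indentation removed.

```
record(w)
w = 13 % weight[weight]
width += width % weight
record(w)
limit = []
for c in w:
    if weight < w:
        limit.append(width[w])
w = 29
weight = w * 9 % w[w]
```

width = width + width % weight

Transformed code:
record(w)
w = 13 % weight[weight]
width = width + width % weight
record(w)
limit = [width[w] for c in w if weight < w]
w = 29
weight = w * 9 % w[w]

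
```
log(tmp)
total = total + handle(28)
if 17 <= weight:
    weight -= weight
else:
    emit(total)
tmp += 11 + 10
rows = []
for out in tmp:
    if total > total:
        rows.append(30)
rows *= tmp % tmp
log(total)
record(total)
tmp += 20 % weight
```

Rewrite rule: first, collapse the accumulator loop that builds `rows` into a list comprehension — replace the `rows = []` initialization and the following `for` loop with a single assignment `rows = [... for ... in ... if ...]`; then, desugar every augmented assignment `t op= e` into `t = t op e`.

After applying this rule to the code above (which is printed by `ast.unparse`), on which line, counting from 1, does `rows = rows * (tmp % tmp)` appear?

Transformed code:
log(tmp)
total = total + handle(28)
if 17 <= weight:
    weight = weight - weight
else:
    emit(total)
tmp = tmp + (11 + 10)
rows = [30 for out in tmp if total > total]
rows = rows * (tmp % tmp)
log(total)
record(total)
tmp = tmp + 20 % weight

9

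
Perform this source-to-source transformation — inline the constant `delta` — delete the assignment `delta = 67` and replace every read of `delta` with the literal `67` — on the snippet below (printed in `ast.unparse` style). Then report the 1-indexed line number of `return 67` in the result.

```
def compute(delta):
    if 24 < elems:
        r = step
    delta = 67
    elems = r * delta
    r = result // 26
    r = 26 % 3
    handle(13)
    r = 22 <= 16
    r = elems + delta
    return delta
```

10

Transformed code:
def compute(delta):
    if 24 < elems:
        r = step
    elems = r * 67
    r = result // 26
    r = 26 % 3
    handle(13)
    r = 22 <= 16
    r = elems + 67
    return 67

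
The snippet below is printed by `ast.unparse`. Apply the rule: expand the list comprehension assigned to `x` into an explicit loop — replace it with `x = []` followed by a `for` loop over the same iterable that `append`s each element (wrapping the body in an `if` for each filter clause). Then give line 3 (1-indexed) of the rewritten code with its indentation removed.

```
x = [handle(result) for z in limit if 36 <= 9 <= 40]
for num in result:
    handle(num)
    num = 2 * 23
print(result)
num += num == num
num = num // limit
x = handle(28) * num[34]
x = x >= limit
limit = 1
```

if 36 <= 9 <= 40:

Transformed code:
x = []
for z in limit:
    if 36 <= 9 <= 40:
        x.append(handle(result))
for num in result:
    handle(num)
    num = 2 * 23
print(result)
num += num == num
num = num // limit
x = handle(28) * num[34]
x = x >= limit
limit = 1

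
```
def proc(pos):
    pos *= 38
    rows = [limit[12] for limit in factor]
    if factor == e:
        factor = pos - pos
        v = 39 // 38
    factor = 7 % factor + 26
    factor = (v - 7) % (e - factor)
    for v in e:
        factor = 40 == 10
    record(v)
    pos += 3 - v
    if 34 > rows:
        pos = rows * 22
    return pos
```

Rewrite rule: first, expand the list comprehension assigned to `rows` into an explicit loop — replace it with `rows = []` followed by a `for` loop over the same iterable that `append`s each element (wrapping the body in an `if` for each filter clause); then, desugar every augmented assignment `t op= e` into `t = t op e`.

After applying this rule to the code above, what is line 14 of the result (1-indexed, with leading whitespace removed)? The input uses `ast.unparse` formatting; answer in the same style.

pos = pos + (3 - v)

Transformed code:
def proc(pos):
    pos = pos * 38
    rows = []
    for limit in factor:
        rows.append(limit[12])
    if factor == e:
        factor = pos - pos
        v = 39 // 38
    factor = 7 % factor + 26
    factor = (v - 7) % (e - factor)
    for v in e:
        factor = 40 == 10
    record(v)
    pos = pos + (3 - v)
    if 34 > rows:
        pos = rows * 22
    return pos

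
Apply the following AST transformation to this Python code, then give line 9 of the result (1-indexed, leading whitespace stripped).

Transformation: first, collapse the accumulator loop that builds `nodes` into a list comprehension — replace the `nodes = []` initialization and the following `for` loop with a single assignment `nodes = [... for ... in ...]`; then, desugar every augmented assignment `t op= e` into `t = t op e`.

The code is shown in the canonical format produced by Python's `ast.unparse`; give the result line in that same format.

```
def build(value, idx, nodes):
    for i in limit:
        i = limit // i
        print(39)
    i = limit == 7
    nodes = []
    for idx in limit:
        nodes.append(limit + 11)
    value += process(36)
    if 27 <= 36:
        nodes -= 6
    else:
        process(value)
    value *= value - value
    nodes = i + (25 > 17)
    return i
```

Transformed code:
def build(value, idx, nodes):
    for i in limit:
        i = limit // i
        print(39)
    i = limit == 7
    nodes = [limit + 11 for idx in limit]
    value = value + process(36)
    if 27 <= 36:
        nodes = nodes - 6
    else:
        process(value)
    value = value * (value - value)
    nodes = i + (25 > 17)
    return i

nodes = nodes - 6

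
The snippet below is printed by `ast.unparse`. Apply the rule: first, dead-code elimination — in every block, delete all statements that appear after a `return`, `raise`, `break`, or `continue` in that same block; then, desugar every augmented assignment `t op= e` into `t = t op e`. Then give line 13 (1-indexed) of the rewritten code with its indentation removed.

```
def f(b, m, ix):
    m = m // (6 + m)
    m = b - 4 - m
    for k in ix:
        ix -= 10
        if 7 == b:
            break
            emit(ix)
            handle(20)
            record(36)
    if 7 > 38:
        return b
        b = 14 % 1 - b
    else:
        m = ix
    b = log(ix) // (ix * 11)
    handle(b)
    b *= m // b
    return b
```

Transformed code:
def f(b, m, ix):
    m = m // (6 + m)
    m = b - 4 - m
    for k in ix:
        ix = ix - 10
        if 7 == b:
            break
    if 7 > 38:
        return b
    else:
        m = ix
    b = log(ix) // (ix * 11)
    handle(b)
    b = b * (m // b)
    return b

handle(b)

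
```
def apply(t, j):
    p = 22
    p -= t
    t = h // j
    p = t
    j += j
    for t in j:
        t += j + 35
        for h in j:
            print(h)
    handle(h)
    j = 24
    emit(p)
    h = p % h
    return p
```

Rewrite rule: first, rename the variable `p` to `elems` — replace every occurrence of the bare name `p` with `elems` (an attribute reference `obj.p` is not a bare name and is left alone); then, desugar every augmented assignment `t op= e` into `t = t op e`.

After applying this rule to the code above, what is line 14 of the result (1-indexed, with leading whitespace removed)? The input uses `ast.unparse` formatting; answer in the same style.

h = elems % h

Transformed code:
def apply(t, j):
    elems = 22
    elems = elems - t
    t = h // j
    elems = t
    j = j + j
    for t in j:
        t = t + (j + 35)
        for h in j:
            print(h)
    handle(h)
    j = 24
    emit(elems)
    h = elems % h
    return elems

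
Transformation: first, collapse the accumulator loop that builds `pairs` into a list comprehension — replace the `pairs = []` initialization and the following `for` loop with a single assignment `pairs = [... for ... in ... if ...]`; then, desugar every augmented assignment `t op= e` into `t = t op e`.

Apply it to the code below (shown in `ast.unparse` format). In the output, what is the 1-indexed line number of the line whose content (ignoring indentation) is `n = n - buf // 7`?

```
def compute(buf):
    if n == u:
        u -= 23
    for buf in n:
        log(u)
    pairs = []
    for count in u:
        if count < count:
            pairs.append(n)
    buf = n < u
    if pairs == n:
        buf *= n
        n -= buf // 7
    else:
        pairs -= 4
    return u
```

10

Transformed code:
def compute(buf):
    if n == u:
        u = u - 23
    for buf in n:
        log(u)
    pairs = [n for count in u if count < count]
    buf = n < u
    if pairs == n:
        buf = buf * n
        n = n - buf // 7
    else:
        pairs = pairs - 4
    return u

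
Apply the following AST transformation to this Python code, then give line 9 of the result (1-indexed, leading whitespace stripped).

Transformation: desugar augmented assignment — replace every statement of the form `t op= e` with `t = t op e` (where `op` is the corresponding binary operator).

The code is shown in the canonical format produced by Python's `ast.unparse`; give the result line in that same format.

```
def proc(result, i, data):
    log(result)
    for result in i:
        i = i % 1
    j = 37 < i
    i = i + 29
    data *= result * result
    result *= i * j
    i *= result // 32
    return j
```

i = i * (result // 32)

Transformed code:
def proc(result, i, data):
    log(result)
    for result in i:
        i = i % 1
    j = 37 < i
    i = i + 29
    data = data * (result * result)
    result = result * (i * j)
    i = i * (result // 32)
    return j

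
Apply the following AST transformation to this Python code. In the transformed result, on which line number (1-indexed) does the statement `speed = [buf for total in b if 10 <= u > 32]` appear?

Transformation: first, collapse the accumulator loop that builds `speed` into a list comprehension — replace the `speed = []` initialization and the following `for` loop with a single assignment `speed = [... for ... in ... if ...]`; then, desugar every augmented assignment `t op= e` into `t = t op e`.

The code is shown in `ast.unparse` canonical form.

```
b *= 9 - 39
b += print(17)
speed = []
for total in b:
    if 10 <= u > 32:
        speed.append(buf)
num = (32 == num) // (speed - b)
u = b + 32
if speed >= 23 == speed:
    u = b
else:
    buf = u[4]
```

3

Transformed code:
b = b * (9 - 39)
b = b + print(17)
speed = [buf for total in b if 10 <= u > 32]
num = (32 == num) // (speed - b)
u = b + 32
if speed >= 23 == speed:
    u = b
else:
    buf = u[4]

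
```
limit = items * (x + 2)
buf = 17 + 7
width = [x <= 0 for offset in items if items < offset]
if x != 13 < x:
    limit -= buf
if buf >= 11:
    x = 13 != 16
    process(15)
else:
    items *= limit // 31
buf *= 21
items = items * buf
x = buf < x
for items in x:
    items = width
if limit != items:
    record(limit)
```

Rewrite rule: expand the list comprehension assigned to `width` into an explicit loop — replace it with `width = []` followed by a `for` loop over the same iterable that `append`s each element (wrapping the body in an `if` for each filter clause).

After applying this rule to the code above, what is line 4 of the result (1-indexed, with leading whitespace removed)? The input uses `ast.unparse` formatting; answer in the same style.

for offset in items:

Transformed code:
limit = items * (x + 2)
buf = 17 + 7
width = []
for offset in items:
    if items < offset:
        width.append(x <= 0)
if x != 13 < x:
    limit -= buf
if buf >= 11:
    x = 13 != 16
    process(15)
else:
    items *= limit // 31
buf *= 21
items = items * buf
x = buf < x
for items in x:
    items = width
if limit != items:
    record(limit)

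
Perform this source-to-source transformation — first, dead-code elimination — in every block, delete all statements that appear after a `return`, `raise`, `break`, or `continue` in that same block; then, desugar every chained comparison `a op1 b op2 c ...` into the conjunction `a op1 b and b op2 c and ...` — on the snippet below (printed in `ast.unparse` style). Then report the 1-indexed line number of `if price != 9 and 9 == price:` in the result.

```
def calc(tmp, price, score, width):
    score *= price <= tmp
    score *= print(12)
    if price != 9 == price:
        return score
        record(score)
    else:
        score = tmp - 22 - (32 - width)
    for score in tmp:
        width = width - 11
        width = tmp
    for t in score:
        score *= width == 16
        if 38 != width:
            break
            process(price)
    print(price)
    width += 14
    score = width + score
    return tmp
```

4

Transformed code:
def calc(tmp, price, score, width):
    score *= price <= tmp
    score *= print(12)
    if price != 9 and 9 == price:
        return score
    else:
        score = tmp - 22 - (32 - width)
    for score in tmp:
        width = width - 11
        width = tmp
    for t in score:
        score *= width == 16
        if 38 != width:
            break
    print(price)
    width += 14
    score = width + score
    return tmp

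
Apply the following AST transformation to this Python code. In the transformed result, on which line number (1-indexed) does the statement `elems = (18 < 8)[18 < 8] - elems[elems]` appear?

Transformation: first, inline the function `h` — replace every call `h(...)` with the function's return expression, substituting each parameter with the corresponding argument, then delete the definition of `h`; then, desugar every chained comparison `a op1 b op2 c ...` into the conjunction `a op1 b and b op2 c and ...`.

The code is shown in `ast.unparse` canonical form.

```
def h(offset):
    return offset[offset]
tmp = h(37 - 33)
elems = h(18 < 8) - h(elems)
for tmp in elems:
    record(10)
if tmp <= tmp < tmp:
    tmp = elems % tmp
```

2

Transformed code:
tmp = (37 - 33)[37 - 33]
elems = (18 < 8)[18 < 8] - elems[elems]
for tmp in elems:
    record(10)
if tmp <= tmp and tmp < tmp:
    tmp = elems % tmp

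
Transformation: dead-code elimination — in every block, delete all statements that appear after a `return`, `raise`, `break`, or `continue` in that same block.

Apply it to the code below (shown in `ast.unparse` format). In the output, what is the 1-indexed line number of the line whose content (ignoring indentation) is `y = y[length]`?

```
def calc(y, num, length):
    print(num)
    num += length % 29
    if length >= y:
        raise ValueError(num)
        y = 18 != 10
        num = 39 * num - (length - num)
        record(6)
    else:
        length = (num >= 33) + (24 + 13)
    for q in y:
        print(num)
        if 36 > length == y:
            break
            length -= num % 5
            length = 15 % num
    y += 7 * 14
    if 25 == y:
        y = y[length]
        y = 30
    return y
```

14

Transformed code:
def calc(y, num, length):
    print(num)
    num += length % 29
    if length >= y:
        raise ValueError(num)
    else:
        length = (num >= 33) + (24 + 13)
    for q in y:
        print(num)
        if 36 > length == y:
            break
    y += 7 * 14
    if 25 == y:
        y = y[length]
        y = 30
    return y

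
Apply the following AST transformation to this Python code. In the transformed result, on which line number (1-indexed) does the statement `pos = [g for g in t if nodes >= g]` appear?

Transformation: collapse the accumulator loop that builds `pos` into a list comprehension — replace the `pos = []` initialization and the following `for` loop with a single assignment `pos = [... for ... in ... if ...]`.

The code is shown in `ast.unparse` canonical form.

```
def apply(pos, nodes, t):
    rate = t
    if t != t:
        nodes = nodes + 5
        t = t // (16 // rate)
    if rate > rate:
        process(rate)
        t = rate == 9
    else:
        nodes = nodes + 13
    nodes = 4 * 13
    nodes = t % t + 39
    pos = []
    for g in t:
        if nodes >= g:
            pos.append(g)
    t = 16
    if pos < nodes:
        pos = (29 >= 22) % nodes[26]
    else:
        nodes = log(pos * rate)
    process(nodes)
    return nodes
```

13

Transformed code:
def apply(pos, nodes, t):
    rate = t
    if t != t:
        nodes = nodes + 5
        t = t // (16 // rate)
    if rate > rate:
        process(rate)
        t = rate == 9
    else:
        nodes = nodes + 13
    nodes = 4 * 13
    nodes = t % t + 39
    pos = [g for g in t if nodes >= g]
    t = 16
    if pos < nodes:
        pos = (29 >= 22) % nodes[26]
    else:
        nodes = log(pos * rate)
    process(nodes)
    return nodes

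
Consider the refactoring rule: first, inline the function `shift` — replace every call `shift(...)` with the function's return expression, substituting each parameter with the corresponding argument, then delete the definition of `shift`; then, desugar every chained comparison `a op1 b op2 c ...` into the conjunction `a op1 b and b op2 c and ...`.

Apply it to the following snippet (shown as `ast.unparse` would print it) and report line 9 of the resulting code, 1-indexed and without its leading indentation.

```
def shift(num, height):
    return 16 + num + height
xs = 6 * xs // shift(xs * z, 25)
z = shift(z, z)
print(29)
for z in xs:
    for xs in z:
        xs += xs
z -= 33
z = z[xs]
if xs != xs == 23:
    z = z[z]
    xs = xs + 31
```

Transformed code:
xs = 6 * xs // (16 + xs * z + 25)
z = 16 + z + z
print(29)
for z in xs:
    for xs in z:
        xs += xs
z -= 33
z = z[xs]
if xs != xs and xs == 23:
    z = z[z]
    xs = xs + 31

if xs != xs and xs == 23:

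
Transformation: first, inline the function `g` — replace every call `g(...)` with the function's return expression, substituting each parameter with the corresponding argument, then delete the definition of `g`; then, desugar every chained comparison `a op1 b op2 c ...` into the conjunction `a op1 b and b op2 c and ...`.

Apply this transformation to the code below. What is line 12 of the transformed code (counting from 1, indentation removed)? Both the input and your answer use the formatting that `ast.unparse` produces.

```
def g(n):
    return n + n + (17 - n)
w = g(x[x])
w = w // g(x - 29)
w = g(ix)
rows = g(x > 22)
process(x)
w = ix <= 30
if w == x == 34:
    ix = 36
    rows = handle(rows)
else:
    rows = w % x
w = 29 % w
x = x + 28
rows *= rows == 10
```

w = 29 % w

Transformed code:
w = x[x] + x[x] + (17 - x[x])
w = w // (x - 29 + (x - 29) + (17 - (x - 29)))
w = ix + ix + (17 - ix)
rows = (x > 22) + (x > 22) + (17 - (x > 22))
process(x)
w = ix <= 30
if w == x and x == 34:
    ix = 36
    rows = handle(rows)
else:
    rows = w % x
w = 29 % w
x = x + 28
rows *= rows == 10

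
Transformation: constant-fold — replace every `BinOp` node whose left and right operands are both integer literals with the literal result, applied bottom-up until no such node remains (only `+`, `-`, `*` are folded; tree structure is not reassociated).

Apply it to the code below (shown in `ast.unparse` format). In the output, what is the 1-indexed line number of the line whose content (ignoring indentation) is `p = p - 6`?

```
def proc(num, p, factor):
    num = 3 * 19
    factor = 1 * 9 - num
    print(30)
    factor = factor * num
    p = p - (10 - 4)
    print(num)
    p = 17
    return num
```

Transformed code:
def proc(num, p, factor):
    num = 57
    factor = 9 - num
    print(30)
    factor = factor * num
    p = p - 6
    print(num)
    p = 17
    return num

6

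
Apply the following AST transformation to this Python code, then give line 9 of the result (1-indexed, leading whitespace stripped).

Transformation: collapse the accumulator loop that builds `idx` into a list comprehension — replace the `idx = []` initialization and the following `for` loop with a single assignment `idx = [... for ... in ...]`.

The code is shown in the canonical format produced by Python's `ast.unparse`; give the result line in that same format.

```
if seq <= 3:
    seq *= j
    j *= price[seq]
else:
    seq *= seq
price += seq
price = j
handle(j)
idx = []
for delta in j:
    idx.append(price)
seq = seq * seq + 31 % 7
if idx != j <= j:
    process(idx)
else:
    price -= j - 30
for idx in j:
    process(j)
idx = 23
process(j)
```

idx = [price for delta in j]

Transformed code:
if seq <= 3:
    seq *= j
    j *= price[seq]
else:
    seq *= seq
price += seq
price = j
handle(j)
idx = [price for delta in j]
seq = seq * seq + 31 % 7
if idx != j <= j:
    process(idx)
else:
    price -= j - 30
for idx in j:
    process(j)
idx = 23
process(j)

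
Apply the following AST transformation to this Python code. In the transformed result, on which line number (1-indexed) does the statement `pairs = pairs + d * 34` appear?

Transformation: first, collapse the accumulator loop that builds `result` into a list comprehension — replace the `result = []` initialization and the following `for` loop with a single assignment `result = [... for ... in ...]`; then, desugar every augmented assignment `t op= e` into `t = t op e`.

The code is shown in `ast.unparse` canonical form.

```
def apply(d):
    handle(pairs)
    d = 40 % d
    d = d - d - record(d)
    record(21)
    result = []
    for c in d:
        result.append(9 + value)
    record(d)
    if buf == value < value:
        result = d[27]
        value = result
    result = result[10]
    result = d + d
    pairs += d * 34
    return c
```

13

Transformed code:
def apply(d):
    handle(pairs)
    d = 40 % d
    d = d - d - record(d)
    record(21)
    result = [9 + value for c in d]
    record(d)
    if buf == value < value:
        result = d[27]
        value = result
    result = result[10]
    result = d + d
    pairs = pairs + d * 34
    return c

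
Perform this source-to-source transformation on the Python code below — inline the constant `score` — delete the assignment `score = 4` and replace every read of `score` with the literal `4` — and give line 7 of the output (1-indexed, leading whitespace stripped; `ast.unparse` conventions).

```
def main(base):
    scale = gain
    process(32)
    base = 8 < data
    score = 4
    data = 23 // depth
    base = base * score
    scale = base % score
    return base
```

scale = base % 4

Transformed code:
def main(base):
    scale = gain
    process(32)
    base = 8 < data
    data = 23 // depth
    base = base * 4
    scale = base % 4
    return base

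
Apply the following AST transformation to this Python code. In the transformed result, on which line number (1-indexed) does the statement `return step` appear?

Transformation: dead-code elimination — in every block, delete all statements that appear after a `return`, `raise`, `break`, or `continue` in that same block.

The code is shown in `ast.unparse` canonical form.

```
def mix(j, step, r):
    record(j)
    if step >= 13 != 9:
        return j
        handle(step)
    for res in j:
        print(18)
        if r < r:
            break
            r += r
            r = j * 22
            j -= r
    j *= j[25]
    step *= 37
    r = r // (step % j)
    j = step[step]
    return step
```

Transformed code:
def mix(j, step, r):
    record(j)
    if step >= 13 != 9:
        return j
    for res in j:
        print(18)
        if r < r:
            break
    j *= j[25]
    step *= 37
    r = r // (step % j)
    j = step[step]
    return step

13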